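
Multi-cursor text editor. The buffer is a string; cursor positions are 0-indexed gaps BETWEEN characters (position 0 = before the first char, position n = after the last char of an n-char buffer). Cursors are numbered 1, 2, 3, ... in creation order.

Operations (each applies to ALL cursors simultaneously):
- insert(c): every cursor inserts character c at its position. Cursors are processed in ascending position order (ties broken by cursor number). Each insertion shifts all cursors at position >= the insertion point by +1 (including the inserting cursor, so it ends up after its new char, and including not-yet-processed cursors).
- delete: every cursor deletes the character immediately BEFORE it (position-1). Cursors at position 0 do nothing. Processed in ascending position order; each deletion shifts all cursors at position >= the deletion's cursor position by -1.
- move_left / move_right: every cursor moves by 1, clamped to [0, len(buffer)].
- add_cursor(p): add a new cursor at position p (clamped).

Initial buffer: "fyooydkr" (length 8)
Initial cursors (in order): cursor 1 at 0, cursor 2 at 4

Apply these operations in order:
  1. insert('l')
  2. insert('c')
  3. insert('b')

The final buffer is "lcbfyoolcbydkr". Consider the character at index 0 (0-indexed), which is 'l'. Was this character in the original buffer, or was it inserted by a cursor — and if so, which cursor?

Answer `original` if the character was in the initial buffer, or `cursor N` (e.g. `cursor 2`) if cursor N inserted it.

Answer: cursor 1

Derivation:
After op 1 (insert('l')): buffer="lfyoolydkr" (len 10), cursors c1@1 c2@6, authorship 1....2....
After op 2 (insert('c')): buffer="lcfyoolcydkr" (len 12), cursors c1@2 c2@8, authorship 11....22....
After op 3 (insert('b')): buffer="lcbfyoolcbydkr" (len 14), cursors c1@3 c2@10, authorship 111....222....
Authorship (.=original, N=cursor N): 1 1 1 . . . . 2 2 2 . . . .
Index 0: author = 1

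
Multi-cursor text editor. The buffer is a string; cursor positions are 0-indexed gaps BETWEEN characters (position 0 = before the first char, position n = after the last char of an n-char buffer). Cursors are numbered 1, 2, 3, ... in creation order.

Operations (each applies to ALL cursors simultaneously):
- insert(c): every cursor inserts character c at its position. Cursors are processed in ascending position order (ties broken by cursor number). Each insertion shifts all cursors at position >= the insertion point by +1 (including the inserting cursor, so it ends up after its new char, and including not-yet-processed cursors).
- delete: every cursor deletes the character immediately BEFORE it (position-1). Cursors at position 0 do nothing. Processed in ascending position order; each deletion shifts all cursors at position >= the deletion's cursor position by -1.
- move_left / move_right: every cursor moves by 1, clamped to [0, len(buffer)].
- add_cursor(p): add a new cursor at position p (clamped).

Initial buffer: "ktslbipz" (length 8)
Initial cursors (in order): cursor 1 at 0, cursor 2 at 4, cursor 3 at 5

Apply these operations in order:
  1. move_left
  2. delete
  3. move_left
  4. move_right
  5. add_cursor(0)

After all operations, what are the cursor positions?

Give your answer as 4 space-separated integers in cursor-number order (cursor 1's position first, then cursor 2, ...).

After op 1 (move_left): buffer="ktslbipz" (len 8), cursors c1@0 c2@3 c3@4, authorship ........
After op 2 (delete): buffer="ktbipz" (len 6), cursors c1@0 c2@2 c3@2, authorship ......
After op 3 (move_left): buffer="ktbipz" (len 6), cursors c1@0 c2@1 c3@1, authorship ......
After op 4 (move_right): buffer="ktbipz" (len 6), cursors c1@1 c2@2 c3@2, authorship ......
After op 5 (add_cursor(0)): buffer="ktbipz" (len 6), cursors c4@0 c1@1 c2@2 c3@2, authorship ......

Answer: 1 2 2 0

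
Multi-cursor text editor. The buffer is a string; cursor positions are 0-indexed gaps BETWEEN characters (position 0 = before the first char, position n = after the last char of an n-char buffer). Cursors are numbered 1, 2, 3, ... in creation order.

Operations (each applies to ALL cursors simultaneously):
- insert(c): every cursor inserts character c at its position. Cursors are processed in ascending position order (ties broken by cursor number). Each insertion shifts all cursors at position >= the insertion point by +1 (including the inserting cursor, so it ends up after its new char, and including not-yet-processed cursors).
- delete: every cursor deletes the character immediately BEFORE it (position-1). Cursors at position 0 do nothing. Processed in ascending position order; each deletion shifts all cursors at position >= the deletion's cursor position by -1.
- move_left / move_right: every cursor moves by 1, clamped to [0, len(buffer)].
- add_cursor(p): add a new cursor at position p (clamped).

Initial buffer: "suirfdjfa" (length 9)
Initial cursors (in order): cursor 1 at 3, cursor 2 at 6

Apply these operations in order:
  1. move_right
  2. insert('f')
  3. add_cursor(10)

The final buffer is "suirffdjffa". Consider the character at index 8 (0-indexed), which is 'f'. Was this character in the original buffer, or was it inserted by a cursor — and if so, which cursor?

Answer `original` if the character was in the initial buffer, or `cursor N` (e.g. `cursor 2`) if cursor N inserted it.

After op 1 (move_right): buffer="suirfdjfa" (len 9), cursors c1@4 c2@7, authorship .........
After op 2 (insert('f')): buffer="suirffdjffa" (len 11), cursors c1@5 c2@9, authorship ....1...2..
After op 3 (add_cursor(10)): buffer="suirffdjffa" (len 11), cursors c1@5 c2@9 c3@10, authorship ....1...2..
Authorship (.=original, N=cursor N): . . . . 1 . . . 2 . .
Index 8: author = 2

Answer: cursor 2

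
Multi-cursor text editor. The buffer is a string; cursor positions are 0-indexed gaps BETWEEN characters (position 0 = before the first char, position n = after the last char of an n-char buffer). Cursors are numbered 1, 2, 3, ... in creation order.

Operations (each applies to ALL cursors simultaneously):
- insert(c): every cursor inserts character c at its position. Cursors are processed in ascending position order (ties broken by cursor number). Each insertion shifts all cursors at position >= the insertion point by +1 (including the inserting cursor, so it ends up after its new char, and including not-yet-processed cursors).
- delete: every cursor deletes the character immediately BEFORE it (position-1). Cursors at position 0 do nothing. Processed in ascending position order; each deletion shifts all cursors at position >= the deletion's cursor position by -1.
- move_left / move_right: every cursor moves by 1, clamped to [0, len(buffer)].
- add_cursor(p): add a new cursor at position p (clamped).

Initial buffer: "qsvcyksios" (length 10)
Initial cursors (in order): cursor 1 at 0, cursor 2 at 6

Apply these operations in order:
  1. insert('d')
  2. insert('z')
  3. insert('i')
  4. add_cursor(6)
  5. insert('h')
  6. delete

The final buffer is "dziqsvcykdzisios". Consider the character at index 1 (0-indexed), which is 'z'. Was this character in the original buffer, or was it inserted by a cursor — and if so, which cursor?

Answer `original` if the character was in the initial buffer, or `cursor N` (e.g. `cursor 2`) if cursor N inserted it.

Answer: cursor 1

Derivation:
After op 1 (insert('d')): buffer="dqsvcykdsios" (len 12), cursors c1@1 c2@8, authorship 1......2....
After op 2 (insert('z')): buffer="dzqsvcykdzsios" (len 14), cursors c1@2 c2@10, authorship 11......22....
After op 3 (insert('i')): buffer="dziqsvcykdzisios" (len 16), cursors c1@3 c2@12, authorship 111......222....
After op 4 (add_cursor(6)): buffer="dziqsvcykdzisios" (len 16), cursors c1@3 c3@6 c2@12, authorship 111......222....
After op 5 (insert('h')): buffer="dzihqsvhcykdzihsios" (len 19), cursors c1@4 c3@8 c2@15, authorship 1111...3...2222....
After op 6 (delete): buffer="dziqsvcykdzisios" (len 16), cursors c1@3 c3@6 c2@12, authorship 111......222....
Authorship (.=original, N=cursor N): 1 1 1 . . . . . . 2 2 2 . . . .
Index 1: author = 1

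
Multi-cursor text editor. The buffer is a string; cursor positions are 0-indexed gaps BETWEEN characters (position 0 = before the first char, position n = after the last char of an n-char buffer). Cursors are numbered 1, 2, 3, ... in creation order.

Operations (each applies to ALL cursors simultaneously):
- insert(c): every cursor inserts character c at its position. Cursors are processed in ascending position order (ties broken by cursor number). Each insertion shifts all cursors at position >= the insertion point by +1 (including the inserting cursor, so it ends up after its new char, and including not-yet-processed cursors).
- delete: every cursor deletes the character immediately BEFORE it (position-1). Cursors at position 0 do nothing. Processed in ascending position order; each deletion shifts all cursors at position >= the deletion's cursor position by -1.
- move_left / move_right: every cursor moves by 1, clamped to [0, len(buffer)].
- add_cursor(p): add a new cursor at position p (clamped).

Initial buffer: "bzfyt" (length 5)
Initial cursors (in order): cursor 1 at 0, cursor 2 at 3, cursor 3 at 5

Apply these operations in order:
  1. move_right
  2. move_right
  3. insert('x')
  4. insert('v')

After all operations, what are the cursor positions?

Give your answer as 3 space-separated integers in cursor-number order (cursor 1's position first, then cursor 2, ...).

Answer: 4 11 11

Derivation:
After op 1 (move_right): buffer="bzfyt" (len 5), cursors c1@1 c2@4 c3@5, authorship .....
After op 2 (move_right): buffer="bzfyt" (len 5), cursors c1@2 c2@5 c3@5, authorship .....
After op 3 (insert('x')): buffer="bzxfytxx" (len 8), cursors c1@3 c2@8 c3@8, authorship ..1...23
After op 4 (insert('v')): buffer="bzxvfytxxvv" (len 11), cursors c1@4 c2@11 c3@11, authorship ..11...2323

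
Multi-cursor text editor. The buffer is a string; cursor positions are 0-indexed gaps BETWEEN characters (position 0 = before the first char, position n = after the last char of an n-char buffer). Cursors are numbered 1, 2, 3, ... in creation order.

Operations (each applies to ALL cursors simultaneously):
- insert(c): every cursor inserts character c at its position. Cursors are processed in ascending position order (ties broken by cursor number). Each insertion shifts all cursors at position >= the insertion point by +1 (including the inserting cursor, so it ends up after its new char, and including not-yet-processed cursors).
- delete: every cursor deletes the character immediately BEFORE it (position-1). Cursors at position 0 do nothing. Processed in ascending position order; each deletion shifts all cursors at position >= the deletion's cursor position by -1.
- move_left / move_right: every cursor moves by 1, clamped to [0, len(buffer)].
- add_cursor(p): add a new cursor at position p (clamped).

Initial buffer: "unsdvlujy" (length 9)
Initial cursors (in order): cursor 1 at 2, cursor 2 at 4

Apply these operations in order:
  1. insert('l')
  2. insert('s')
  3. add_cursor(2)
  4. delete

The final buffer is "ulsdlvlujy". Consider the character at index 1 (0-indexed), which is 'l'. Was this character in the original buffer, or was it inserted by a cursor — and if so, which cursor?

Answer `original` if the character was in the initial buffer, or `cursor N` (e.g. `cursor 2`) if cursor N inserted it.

After op 1 (insert('l')): buffer="unlsdlvlujy" (len 11), cursors c1@3 c2@6, authorship ..1..2.....
After op 2 (insert('s')): buffer="unlssdlsvlujy" (len 13), cursors c1@4 c2@8, authorship ..11..22.....
After op 3 (add_cursor(2)): buffer="unlssdlsvlujy" (len 13), cursors c3@2 c1@4 c2@8, authorship ..11..22.....
After op 4 (delete): buffer="ulsdlvlujy" (len 10), cursors c3@1 c1@2 c2@5, authorship .1..2.....
Authorship (.=original, N=cursor N): . 1 . . 2 . . . . .
Index 1: author = 1

Answer: cursor 1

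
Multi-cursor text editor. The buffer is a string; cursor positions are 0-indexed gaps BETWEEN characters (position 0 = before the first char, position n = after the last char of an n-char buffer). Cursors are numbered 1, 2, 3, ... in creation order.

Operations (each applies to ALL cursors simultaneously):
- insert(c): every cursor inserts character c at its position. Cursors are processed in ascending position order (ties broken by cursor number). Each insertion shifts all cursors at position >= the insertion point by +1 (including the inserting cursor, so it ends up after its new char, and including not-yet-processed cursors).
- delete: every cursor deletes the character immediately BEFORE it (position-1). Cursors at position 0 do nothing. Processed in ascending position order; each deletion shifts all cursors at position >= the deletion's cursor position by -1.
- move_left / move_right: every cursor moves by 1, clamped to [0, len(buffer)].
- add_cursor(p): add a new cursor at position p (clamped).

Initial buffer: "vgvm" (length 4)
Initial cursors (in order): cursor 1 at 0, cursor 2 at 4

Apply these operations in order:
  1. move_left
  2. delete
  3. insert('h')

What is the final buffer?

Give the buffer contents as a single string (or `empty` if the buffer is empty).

Answer: hvghm

Derivation:
After op 1 (move_left): buffer="vgvm" (len 4), cursors c1@0 c2@3, authorship ....
After op 2 (delete): buffer="vgm" (len 3), cursors c1@0 c2@2, authorship ...
After op 3 (insert('h')): buffer="hvghm" (len 5), cursors c1@1 c2@4, authorship 1..2.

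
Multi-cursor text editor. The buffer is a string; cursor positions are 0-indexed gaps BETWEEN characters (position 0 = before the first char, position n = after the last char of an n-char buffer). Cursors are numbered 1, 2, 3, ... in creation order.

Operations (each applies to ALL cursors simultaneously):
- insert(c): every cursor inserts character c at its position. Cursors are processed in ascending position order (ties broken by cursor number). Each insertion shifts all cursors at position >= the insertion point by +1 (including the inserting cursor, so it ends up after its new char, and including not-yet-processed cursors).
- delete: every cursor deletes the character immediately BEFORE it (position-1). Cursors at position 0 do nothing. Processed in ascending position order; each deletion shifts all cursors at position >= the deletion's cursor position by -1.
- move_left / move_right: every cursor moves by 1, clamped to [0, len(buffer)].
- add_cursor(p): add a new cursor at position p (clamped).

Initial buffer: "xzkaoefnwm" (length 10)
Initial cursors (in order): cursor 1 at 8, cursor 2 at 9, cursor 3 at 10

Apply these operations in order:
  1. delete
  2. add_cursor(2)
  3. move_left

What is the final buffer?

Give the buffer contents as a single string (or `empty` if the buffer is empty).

After op 1 (delete): buffer="xzkaoef" (len 7), cursors c1@7 c2@7 c3@7, authorship .......
After op 2 (add_cursor(2)): buffer="xzkaoef" (len 7), cursors c4@2 c1@7 c2@7 c3@7, authorship .......
After op 3 (move_left): buffer="xzkaoef" (len 7), cursors c4@1 c1@6 c2@6 c3@6, authorship .......

Answer: xzkaoef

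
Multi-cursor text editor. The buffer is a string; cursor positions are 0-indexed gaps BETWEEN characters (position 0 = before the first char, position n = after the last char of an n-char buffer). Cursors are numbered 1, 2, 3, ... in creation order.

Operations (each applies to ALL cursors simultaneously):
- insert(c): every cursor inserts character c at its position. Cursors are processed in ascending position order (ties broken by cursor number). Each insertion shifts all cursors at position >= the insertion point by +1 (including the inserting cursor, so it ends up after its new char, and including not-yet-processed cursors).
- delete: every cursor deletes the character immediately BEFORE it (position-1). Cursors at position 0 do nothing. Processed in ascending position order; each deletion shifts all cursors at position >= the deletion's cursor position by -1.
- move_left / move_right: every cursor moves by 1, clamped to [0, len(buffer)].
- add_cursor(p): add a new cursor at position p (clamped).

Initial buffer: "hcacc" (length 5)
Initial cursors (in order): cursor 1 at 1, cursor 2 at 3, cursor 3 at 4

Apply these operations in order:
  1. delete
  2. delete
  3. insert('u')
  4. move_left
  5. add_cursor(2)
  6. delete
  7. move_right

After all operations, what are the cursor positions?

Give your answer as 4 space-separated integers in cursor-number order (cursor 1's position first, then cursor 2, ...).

Answer: 1 1 1 1

Derivation:
After op 1 (delete): buffer="cc" (len 2), cursors c1@0 c2@1 c3@1, authorship ..
After op 2 (delete): buffer="c" (len 1), cursors c1@0 c2@0 c3@0, authorship .
After op 3 (insert('u')): buffer="uuuc" (len 4), cursors c1@3 c2@3 c3@3, authorship 123.
After op 4 (move_left): buffer="uuuc" (len 4), cursors c1@2 c2@2 c3@2, authorship 123.
After op 5 (add_cursor(2)): buffer="uuuc" (len 4), cursors c1@2 c2@2 c3@2 c4@2, authorship 123.
After op 6 (delete): buffer="uc" (len 2), cursors c1@0 c2@0 c3@0 c4@0, authorship 3.
After op 7 (move_right): buffer="uc" (len 2), cursors c1@1 c2@1 c3@1 c4@1, authorship 3.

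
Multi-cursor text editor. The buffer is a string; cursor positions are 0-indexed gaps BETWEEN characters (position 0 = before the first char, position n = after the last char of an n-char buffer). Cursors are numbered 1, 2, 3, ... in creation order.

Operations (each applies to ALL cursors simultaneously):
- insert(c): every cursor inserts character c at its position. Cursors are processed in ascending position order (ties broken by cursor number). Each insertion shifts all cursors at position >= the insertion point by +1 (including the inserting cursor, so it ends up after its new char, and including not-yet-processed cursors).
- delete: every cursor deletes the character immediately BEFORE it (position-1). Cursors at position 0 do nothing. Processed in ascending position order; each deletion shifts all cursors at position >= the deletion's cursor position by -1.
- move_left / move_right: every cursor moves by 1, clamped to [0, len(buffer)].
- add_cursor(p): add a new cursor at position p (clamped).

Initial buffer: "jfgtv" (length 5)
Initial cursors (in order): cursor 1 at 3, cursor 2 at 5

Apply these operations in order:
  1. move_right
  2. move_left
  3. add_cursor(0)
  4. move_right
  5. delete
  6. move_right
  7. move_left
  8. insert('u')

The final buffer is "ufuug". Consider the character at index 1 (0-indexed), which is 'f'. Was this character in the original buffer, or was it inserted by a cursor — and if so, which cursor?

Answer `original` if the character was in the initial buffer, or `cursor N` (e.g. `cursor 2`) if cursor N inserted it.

After op 1 (move_right): buffer="jfgtv" (len 5), cursors c1@4 c2@5, authorship .....
After op 2 (move_left): buffer="jfgtv" (len 5), cursors c1@3 c2@4, authorship .....
After op 3 (add_cursor(0)): buffer="jfgtv" (len 5), cursors c3@0 c1@3 c2@4, authorship .....
After op 4 (move_right): buffer="jfgtv" (len 5), cursors c3@1 c1@4 c2@5, authorship .....
After op 5 (delete): buffer="fg" (len 2), cursors c3@0 c1@2 c2@2, authorship ..
After op 6 (move_right): buffer="fg" (len 2), cursors c3@1 c1@2 c2@2, authorship ..
After op 7 (move_left): buffer="fg" (len 2), cursors c3@0 c1@1 c2@1, authorship ..
After op 8 (insert('u')): buffer="ufuug" (len 5), cursors c3@1 c1@4 c2@4, authorship 3.12.
Authorship (.=original, N=cursor N): 3 . 1 2 .
Index 1: author = original

Answer: original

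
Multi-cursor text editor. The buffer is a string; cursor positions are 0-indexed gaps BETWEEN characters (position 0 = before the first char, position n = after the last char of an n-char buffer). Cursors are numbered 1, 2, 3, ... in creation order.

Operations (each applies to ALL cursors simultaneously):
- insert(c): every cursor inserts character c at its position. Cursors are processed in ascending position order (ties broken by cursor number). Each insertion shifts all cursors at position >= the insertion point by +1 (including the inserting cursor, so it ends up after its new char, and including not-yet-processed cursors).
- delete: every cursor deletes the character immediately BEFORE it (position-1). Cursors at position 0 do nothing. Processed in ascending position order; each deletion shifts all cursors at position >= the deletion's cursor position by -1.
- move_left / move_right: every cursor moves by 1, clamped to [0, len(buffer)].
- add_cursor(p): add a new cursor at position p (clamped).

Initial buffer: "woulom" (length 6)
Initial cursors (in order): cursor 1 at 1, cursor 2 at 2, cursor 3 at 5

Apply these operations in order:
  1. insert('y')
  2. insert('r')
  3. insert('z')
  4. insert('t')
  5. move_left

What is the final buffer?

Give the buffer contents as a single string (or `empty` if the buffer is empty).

After op 1 (insert('y')): buffer="wyoyuloym" (len 9), cursors c1@2 c2@4 c3@8, authorship .1.2...3.
After op 2 (insert('r')): buffer="wyroyruloyrm" (len 12), cursors c1@3 c2@6 c3@11, authorship .11.22...33.
After op 3 (insert('z')): buffer="wyrzoyrzuloyrzm" (len 15), cursors c1@4 c2@8 c3@14, authorship .111.222...333.
After op 4 (insert('t')): buffer="wyrztoyrztuloyrztm" (len 18), cursors c1@5 c2@10 c3@17, authorship .1111.2222...3333.
After op 5 (move_left): buffer="wyrztoyrztuloyrztm" (len 18), cursors c1@4 c2@9 c3@16, authorship .1111.2222...3333.

Answer: wyrztoyrztuloyrztm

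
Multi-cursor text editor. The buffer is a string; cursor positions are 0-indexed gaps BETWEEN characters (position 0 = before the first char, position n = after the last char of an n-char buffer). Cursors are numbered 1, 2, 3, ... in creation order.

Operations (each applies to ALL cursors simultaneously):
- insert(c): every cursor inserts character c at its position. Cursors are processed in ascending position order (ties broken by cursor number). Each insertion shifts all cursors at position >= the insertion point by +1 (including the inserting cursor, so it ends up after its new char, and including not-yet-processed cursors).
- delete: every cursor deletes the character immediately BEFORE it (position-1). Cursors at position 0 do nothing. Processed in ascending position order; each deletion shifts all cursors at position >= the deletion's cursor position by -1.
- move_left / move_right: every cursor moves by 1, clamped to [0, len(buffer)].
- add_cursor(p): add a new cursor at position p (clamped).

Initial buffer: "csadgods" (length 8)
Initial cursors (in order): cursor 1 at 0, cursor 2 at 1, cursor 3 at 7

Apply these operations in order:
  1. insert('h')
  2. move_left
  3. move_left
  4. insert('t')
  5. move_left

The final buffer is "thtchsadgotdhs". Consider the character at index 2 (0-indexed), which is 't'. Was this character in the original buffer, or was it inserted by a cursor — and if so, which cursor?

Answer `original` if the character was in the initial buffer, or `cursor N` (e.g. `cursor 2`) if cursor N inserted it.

After op 1 (insert('h')): buffer="hchsadgodhs" (len 11), cursors c1@1 c2@3 c3@10, authorship 1.2......3.
After op 2 (move_left): buffer="hchsadgodhs" (len 11), cursors c1@0 c2@2 c3@9, authorship 1.2......3.
After op 3 (move_left): buffer="hchsadgodhs" (len 11), cursors c1@0 c2@1 c3@8, authorship 1.2......3.
After op 4 (insert('t')): buffer="thtchsadgotdhs" (len 14), cursors c1@1 c2@3 c3@11, authorship 112.2.....3.3.
After op 5 (move_left): buffer="thtchsadgotdhs" (len 14), cursors c1@0 c2@2 c3@10, authorship 112.2.....3.3.
Authorship (.=original, N=cursor N): 1 1 2 . 2 . . . . . 3 . 3 .
Index 2: author = 2

Answer: cursor 2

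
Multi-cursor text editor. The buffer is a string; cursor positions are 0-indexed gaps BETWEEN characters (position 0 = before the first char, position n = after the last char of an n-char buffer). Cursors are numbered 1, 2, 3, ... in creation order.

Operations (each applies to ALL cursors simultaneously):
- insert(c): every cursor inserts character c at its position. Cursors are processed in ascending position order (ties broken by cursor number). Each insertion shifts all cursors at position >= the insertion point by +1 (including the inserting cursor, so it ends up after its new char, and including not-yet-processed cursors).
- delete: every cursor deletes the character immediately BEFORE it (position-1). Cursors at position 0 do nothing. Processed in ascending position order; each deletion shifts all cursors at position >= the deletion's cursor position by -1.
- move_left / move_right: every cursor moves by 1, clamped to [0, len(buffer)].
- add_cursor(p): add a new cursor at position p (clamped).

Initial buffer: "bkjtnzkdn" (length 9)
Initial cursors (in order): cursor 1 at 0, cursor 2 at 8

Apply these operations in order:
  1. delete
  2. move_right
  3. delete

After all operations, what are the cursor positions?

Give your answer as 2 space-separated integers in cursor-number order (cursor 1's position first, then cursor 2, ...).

After op 1 (delete): buffer="bkjtnzkn" (len 8), cursors c1@0 c2@7, authorship ........
After op 2 (move_right): buffer="bkjtnzkn" (len 8), cursors c1@1 c2@8, authorship ........
After op 3 (delete): buffer="kjtnzk" (len 6), cursors c1@0 c2@6, authorship ......

Answer: 0 6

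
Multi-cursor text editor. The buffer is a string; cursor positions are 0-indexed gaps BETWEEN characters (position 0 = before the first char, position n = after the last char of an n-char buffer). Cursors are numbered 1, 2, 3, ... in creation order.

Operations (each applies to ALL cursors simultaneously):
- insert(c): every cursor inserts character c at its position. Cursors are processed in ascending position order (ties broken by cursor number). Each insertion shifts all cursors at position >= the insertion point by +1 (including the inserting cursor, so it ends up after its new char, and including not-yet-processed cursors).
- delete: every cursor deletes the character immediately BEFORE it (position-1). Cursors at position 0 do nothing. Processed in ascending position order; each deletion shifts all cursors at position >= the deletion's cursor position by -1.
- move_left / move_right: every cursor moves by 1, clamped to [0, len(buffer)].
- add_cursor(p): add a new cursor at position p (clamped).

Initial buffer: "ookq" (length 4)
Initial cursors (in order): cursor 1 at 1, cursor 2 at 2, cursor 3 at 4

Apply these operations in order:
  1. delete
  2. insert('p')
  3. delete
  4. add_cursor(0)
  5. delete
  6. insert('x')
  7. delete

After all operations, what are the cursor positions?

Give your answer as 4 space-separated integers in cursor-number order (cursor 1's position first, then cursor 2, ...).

Answer: 0 0 0 0

Derivation:
After op 1 (delete): buffer="k" (len 1), cursors c1@0 c2@0 c3@1, authorship .
After op 2 (insert('p')): buffer="ppkp" (len 4), cursors c1@2 c2@2 c3@4, authorship 12.3
After op 3 (delete): buffer="k" (len 1), cursors c1@0 c2@0 c3@1, authorship .
After op 4 (add_cursor(0)): buffer="k" (len 1), cursors c1@0 c2@0 c4@0 c3@1, authorship .
After op 5 (delete): buffer="" (len 0), cursors c1@0 c2@0 c3@0 c4@0, authorship 
After op 6 (insert('x')): buffer="xxxx" (len 4), cursors c1@4 c2@4 c3@4 c4@4, authorship 1234
After op 7 (delete): buffer="" (len 0), cursors c1@0 c2@0 c3@0 c4@0, authorship 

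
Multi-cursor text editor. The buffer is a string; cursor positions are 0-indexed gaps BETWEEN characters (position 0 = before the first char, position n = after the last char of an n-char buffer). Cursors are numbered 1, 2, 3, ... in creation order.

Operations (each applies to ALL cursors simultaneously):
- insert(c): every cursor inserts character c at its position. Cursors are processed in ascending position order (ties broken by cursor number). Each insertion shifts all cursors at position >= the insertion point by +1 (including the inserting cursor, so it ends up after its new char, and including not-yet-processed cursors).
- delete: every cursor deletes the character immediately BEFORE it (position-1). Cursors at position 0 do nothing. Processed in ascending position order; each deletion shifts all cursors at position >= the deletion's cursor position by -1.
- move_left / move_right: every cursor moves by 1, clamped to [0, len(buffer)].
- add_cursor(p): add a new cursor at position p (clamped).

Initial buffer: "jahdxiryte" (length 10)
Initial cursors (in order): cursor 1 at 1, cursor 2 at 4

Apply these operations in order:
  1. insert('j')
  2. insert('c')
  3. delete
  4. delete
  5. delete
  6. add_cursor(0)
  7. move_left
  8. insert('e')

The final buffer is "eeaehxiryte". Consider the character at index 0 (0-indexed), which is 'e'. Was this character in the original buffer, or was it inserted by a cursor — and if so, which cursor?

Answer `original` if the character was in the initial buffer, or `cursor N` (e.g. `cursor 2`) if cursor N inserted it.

Answer: cursor 1

Derivation:
After op 1 (insert('j')): buffer="jjahdjxiryte" (len 12), cursors c1@2 c2@6, authorship .1...2......
After op 2 (insert('c')): buffer="jjcahdjcxiryte" (len 14), cursors c1@3 c2@8, authorship .11...22......
After op 3 (delete): buffer="jjahdjxiryte" (len 12), cursors c1@2 c2@6, authorship .1...2......
After op 4 (delete): buffer="jahdxiryte" (len 10), cursors c1@1 c2@4, authorship ..........
After op 5 (delete): buffer="ahxiryte" (len 8), cursors c1@0 c2@2, authorship ........
After op 6 (add_cursor(0)): buffer="ahxiryte" (len 8), cursors c1@0 c3@0 c2@2, authorship ........
After op 7 (move_left): buffer="ahxiryte" (len 8), cursors c1@0 c3@0 c2@1, authorship ........
After op 8 (insert('e')): buffer="eeaehxiryte" (len 11), cursors c1@2 c3@2 c2@4, authorship 13.2.......
Authorship (.=original, N=cursor N): 1 3 . 2 . . . . . . .
Index 0: author = 1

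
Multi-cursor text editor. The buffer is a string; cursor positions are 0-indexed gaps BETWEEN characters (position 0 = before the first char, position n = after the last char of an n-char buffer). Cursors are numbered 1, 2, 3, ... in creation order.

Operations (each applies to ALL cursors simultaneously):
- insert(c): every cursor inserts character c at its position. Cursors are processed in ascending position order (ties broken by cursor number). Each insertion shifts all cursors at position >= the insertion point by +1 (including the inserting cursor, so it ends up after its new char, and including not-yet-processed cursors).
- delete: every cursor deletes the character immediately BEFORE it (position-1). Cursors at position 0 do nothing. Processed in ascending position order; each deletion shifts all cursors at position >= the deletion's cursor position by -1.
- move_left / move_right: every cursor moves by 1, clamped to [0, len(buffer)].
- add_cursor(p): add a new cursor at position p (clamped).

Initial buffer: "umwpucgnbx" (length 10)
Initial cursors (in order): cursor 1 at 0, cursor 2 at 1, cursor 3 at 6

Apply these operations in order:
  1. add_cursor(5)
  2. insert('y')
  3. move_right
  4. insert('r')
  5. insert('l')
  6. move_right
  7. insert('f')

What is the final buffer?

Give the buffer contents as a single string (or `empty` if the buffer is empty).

Answer: yurlyfmrlwfpuycrlyfgrlnfbx

Derivation:
After op 1 (add_cursor(5)): buffer="umwpucgnbx" (len 10), cursors c1@0 c2@1 c4@5 c3@6, authorship ..........
After op 2 (insert('y')): buffer="yuymwpuycygnbx" (len 14), cursors c1@1 c2@3 c4@8 c3@10, authorship 1.2....4.3....
After op 3 (move_right): buffer="yuymwpuycygnbx" (len 14), cursors c1@2 c2@4 c4@9 c3@11, authorship 1.2....4.3....
After op 4 (insert('r')): buffer="yurymrwpuycrygrnbx" (len 18), cursors c1@3 c2@6 c4@12 c3@15, authorship 1.12.2...4.43.3...
After op 5 (insert('l')): buffer="yurlymrlwpuycrlygrlnbx" (len 22), cursors c1@4 c2@8 c4@15 c3@19, authorship 1.112.22...4.443.33...
After op 6 (move_right): buffer="yurlymrlwpuycrlygrlnbx" (len 22), cursors c1@5 c2@9 c4@16 c3@20, authorship 1.112.22...4.443.33...
After op 7 (insert('f')): buffer="yurlyfmrlwfpuycrlyfgrlnfbx" (len 26), cursors c1@6 c2@11 c4@19 c3@24, authorship 1.1121.22.2..4.4434.33.3..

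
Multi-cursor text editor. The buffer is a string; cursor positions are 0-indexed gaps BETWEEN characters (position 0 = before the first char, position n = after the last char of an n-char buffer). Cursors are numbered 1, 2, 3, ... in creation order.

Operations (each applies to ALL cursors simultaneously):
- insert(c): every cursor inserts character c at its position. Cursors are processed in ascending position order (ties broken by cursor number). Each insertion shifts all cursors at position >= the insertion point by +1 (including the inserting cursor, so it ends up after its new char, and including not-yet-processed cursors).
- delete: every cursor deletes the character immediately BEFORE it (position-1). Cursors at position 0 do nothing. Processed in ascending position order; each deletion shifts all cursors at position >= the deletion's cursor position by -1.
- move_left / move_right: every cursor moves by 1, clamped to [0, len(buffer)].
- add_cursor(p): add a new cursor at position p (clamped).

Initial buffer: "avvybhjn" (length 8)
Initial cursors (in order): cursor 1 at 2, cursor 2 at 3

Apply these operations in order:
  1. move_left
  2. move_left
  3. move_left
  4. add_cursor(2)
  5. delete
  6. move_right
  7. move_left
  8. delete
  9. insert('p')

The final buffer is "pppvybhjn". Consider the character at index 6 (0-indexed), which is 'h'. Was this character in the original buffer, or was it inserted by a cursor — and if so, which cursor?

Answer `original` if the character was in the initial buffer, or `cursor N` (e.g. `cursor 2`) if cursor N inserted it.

After op 1 (move_left): buffer="avvybhjn" (len 8), cursors c1@1 c2@2, authorship ........
After op 2 (move_left): buffer="avvybhjn" (len 8), cursors c1@0 c2@1, authorship ........
After op 3 (move_left): buffer="avvybhjn" (len 8), cursors c1@0 c2@0, authorship ........
After op 4 (add_cursor(2)): buffer="avvybhjn" (len 8), cursors c1@0 c2@0 c3@2, authorship ........
After op 5 (delete): buffer="avybhjn" (len 7), cursors c1@0 c2@0 c3@1, authorship .......
After op 6 (move_right): buffer="avybhjn" (len 7), cursors c1@1 c2@1 c3@2, authorship .......
After op 7 (move_left): buffer="avybhjn" (len 7), cursors c1@0 c2@0 c3@1, authorship .......
After op 8 (delete): buffer="vybhjn" (len 6), cursors c1@0 c2@0 c3@0, authorship ......
After op 9 (insert('p')): buffer="pppvybhjn" (len 9), cursors c1@3 c2@3 c3@3, authorship 123......
Authorship (.=original, N=cursor N): 1 2 3 . . . . . .
Index 6: author = original

Answer: original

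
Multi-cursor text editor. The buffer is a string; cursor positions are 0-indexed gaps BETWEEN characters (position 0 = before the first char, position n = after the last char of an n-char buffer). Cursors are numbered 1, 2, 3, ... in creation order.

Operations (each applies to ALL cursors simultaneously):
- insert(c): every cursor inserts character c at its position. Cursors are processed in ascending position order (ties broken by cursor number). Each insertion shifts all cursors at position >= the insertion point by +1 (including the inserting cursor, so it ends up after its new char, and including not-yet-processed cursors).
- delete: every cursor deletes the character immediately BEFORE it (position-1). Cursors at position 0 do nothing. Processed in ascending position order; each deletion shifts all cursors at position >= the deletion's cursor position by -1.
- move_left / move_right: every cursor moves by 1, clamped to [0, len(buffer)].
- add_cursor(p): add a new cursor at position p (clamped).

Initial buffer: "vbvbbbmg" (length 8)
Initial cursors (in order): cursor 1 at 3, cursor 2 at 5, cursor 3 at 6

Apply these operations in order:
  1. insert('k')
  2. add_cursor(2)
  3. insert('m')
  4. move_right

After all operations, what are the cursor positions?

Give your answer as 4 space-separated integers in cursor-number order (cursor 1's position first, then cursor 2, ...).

Answer: 7 11 14 4

Derivation:
After op 1 (insert('k')): buffer="vbvkbbkbkmg" (len 11), cursors c1@4 c2@7 c3@9, authorship ...1..2.3..
After op 2 (add_cursor(2)): buffer="vbvkbbkbkmg" (len 11), cursors c4@2 c1@4 c2@7 c3@9, authorship ...1..2.3..
After op 3 (insert('m')): buffer="vbmvkmbbkmbkmmg" (len 15), cursors c4@3 c1@6 c2@10 c3@13, authorship ..4.11..22.33..
After op 4 (move_right): buffer="vbmvkmbbkmbkmmg" (len 15), cursors c4@4 c1@7 c2@11 c3@14, authorship ..4.11..22.33..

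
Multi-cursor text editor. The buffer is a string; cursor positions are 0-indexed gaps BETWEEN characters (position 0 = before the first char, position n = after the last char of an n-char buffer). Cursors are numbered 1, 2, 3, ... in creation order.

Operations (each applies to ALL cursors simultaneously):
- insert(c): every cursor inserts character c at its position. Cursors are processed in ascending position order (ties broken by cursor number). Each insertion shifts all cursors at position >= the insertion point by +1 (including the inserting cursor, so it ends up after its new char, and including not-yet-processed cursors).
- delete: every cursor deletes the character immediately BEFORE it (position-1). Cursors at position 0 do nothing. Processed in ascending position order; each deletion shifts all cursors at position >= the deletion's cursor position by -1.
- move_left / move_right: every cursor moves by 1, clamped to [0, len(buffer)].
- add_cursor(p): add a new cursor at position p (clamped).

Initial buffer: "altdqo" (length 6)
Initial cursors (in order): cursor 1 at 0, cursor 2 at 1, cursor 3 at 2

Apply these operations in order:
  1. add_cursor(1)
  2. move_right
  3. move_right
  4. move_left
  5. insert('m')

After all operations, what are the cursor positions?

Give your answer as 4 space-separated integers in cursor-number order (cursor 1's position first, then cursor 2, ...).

After op 1 (add_cursor(1)): buffer="altdqo" (len 6), cursors c1@0 c2@1 c4@1 c3@2, authorship ......
After op 2 (move_right): buffer="altdqo" (len 6), cursors c1@1 c2@2 c4@2 c3@3, authorship ......
After op 3 (move_right): buffer="altdqo" (len 6), cursors c1@2 c2@3 c4@3 c3@4, authorship ......
After op 4 (move_left): buffer="altdqo" (len 6), cursors c1@1 c2@2 c4@2 c3@3, authorship ......
After op 5 (insert('m')): buffer="amlmmtmdqo" (len 10), cursors c1@2 c2@5 c4@5 c3@7, authorship .1.24.3...

Answer: 2 5 7 5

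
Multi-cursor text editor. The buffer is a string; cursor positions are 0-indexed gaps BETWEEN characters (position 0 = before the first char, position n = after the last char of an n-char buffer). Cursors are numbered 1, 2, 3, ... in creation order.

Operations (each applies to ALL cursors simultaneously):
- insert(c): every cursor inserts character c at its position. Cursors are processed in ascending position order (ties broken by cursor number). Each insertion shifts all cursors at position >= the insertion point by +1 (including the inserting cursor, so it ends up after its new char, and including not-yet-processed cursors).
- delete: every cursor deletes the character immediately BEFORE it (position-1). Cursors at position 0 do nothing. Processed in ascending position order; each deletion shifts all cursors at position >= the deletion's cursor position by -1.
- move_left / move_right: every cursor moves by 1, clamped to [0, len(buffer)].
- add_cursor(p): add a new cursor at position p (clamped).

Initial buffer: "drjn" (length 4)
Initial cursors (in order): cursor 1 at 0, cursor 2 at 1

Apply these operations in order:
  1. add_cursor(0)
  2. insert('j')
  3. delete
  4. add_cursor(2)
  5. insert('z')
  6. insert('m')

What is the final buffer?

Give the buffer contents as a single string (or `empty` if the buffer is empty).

Answer: zzmmdzmrzmjn

Derivation:
After op 1 (add_cursor(0)): buffer="drjn" (len 4), cursors c1@0 c3@0 c2@1, authorship ....
After op 2 (insert('j')): buffer="jjdjrjn" (len 7), cursors c1@2 c3@2 c2@4, authorship 13.2...
After op 3 (delete): buffer="drjn" (len 4), cursors c1@0 c3@0 c2@1, authorship ....
After op 4 (add_cursor(2)): buffer="drjn" (len 4), cursors c1@0 c3@0 c2@1 c4@2, authorship ....
After op 5 (insert('z')): buffer="zzdzrzjn" (len 8), cursors c1@2 c3@2 c2@4 c4@6, authorship 13.2.4..
After op 6 (insert('m')): buffer="zzmmdzmrzmjn" (len 12), cursors c1@4 c3@4 c2@7 c4@10, authorship 1313.22.44..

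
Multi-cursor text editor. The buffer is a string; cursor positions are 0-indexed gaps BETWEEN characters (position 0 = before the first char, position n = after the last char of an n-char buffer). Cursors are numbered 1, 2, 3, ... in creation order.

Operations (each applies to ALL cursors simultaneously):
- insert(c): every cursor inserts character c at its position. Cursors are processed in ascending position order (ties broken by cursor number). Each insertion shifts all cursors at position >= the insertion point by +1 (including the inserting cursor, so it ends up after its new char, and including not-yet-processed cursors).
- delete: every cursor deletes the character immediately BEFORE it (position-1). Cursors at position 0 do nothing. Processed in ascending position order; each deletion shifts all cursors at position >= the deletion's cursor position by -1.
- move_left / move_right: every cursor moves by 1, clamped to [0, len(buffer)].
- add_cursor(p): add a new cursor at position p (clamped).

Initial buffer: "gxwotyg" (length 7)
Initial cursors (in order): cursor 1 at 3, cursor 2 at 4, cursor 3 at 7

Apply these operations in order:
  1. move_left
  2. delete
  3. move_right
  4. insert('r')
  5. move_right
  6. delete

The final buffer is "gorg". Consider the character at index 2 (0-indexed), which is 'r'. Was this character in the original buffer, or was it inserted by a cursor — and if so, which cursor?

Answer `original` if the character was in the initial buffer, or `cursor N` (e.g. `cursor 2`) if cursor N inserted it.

Answer: cursor 1

Derivation:
After op 1 (move_left): buffer="gxwotyg" (len 7), cursors c1@2 c2@3 c3@6, authorship .......
After op 2 (delete): buffer="gotg" (len 4), cursors c1@1 c2@1 c3@3, authorship ....
After op 3 (move_right): buffer="gotg" (len 4), cursors c1@2 c2@2 c3@4, authorship ....
After op 4 (insert('r')): buffer="gorrtgr" (len 7), cursors c1@4 c2@4 c3@7, authorship ..12..3
After op 5 (move_right): buffer="gorrtgr" (len 7), cursors c1@5 c2@5 c3@7, authorship ..12..3
After op 6 (delete): buffer="gorg" (len 4), cursors c1@3 c2@3 c3@4, authorship ..1.
Authorship (.=original, N=cursor N): . . 1 .
Index 2: author = 1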